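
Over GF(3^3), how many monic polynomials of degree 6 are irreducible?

By the necklace-counting formula, N_27(6) = (1/6) Σ_{d|6} μ(6/d)·27^d.
Divisors of 6: 1, 2, 3, 6; μ(6/d) for each: 1, -1, -1, 1.
Σ = 27^1 − 27^2 − 27^3 + 27^6 = 387400104.
N = 387400104/6 = 64566684.

64566684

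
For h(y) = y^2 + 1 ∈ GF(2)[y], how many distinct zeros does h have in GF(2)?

Evaluate at each of the 2 elements of GF(2):
h(0) = 1; h(1) = 0 → root.
Roots: {1}.

1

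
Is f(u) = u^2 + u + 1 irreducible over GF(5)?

Yes

Check for roots in GF(5): f(0) = 1; f(1) = 3; f(2) = 2; f(3) = 3; f(4) = 1.
No roots. A degree-2 polynomial over a field with no linear factor is irreducible.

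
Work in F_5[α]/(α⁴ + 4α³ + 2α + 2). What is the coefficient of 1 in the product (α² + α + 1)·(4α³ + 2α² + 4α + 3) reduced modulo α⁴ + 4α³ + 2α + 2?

Multiply in F_5[α]: (α² + α + 1)·(4α³ + 2α² + 4α + 3) = 4α⁵ + α⁴ + 4α² + 2α + 3.
Reduce using α⁴ ≡ α³ + 3α + 3 (mod α⁴ + 4α³ + 2α + 2).
Reduced: α² + 4α + 3.

3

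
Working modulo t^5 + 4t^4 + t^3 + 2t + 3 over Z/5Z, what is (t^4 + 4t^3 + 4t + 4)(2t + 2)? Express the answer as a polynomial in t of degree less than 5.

Multiply in Z/5Z[t]: (t^4 + 4t^3 + 4t + 4)·(2t + 2) = 2t^5 + 3t^3 + 3t^2 + t + 3.
Reduce using t^5 ≡ t^4 + 4t^3 + 3t + 2 (mod t^5 + 4t^4 + t^3 + 2t + 3).
Reduced: 2t^4 + t^3 + 3t^2 + 2t + 2.

2t^4 + t^3 + 3t^2 + 2t + 2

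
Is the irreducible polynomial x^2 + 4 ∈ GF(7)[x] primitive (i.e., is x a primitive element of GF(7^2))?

Write f(x) = x^2 + 4.
|GF(7^2)^×| = 7^2 − 1 = 48. Prime factorization: 48 = 2^4·3.
f is primitive ⇔ x has order 48 in GF(7)[x]/(f), i.e. x^(48/q) ≠ 1 for each prime q | 48.
x^(24) mod f = 1
x^(16) mod f = 2.
Since x^(24) = 1, the order of x divides 24 < 48; not primitive.

No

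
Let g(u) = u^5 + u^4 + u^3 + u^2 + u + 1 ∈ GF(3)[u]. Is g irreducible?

No

Check for roots in GF(3): g(0) = 1; g(1) = 0 → root; g(2) = 0 → root.
g(1) = 0, so (u − 1) divides g(u); g is reducible.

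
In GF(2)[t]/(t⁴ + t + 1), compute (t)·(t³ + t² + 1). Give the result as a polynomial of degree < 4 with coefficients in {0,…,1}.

Multiply in GF(2)[t]: (t)·(t³ + t² + 1) = t⁴ + t³ + t.
Reduce using t⁴ ≡ t + 1 (mod t⁴ + t + 1).
Reduced: t³ + 1.

t^3 + 1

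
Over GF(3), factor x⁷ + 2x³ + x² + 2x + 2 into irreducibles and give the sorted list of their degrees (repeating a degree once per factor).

Write g(x) = x⁷ + 2x³ + x² + 2x + 2.
Roots in GF(3): g(0) = 2; g(1) = 2; g(2) = 1.
Complete factorization: g(x) = (x⁷ + 2x³ + x² + 2x + 2).
Factor degrees with multiplicity: 7 = 7.

7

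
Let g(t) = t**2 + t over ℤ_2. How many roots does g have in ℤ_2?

Evaluate at each of the 2 elements of ℤ_2:
g(0) = 0 → root; g(1) = 0 → root.
Roots: {0, 1}.

2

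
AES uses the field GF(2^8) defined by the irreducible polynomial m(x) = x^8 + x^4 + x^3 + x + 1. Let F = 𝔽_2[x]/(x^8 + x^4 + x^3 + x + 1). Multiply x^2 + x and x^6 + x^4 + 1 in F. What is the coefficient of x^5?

Multiply in 𝔽_2[x]: (x^2 + x)·(x^6 + x^4 + 1) = x^8 + x^7 + x^6 + x^5 + x^2 + x.
Reduce using x^8 ≡ x^4 + x^3 + x + 1 (mod x^8 + x^4 + x^3 + x + 1).
Reduced: x^7 + x^6 + x^5 + x^4 + x^3 + x^2 + 1.

1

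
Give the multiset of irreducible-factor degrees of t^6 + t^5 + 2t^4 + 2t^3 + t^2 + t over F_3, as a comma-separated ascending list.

1, 1, 2, 2

Write h(t) = t^6 + t^5 + 2t^4 + 2t^3 + t^2 + t.
Roots in F_3: h(0) = 0 → root; h(1) = 2; h(2) = 0 → root.
Linear factors from roots: (t), (t + 1).
Complete factorization: h(t) = (t)·(t + 1)·(t^2 + 1)^2.
Factor degrees with multiplicity: 1 + 1 + 2 + 2 = 6.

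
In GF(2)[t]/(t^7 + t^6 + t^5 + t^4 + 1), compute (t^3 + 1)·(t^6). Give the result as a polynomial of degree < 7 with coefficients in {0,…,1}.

Multiply in GF(2)[t]: (t^3 + 1)·(t^6) = t^9 + t^6.
Reduce using t^7 ≡ t^6 + t^5 + t^4 + 1 (mod t^7 + t^6 + t^5 + t^4 + 1).
Reduced: t^6 + t^5 + t^2 + t.

t^6 + t^5 + t^2 + t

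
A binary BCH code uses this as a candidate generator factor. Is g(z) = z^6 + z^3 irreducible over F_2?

No

Check for roots in F_2: g(0) = 0 → root; g(1) = 0 → root.
g(0) = 0, so (z) divides g(z); g is reducible.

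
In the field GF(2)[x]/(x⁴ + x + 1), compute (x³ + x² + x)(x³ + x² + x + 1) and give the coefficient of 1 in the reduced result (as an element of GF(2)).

Multiply in GF(2)[x]: (x³ + x² + x)·(x³ + x² + x + 1) = x⁶ + x⁴ + x³ + x.
Reduce using x⁴ ≡ x + 1 (mod x⁴ + x + 1).
Reduced: x² + 1.

1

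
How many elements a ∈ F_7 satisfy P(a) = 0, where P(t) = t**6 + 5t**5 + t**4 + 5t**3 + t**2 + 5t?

5

Evaluate at each of the 7 elements of F_7:
P(0) = 0 → root; P(1) = 4; P(2) = 0 → root; P(3) = 0 → root; P(4) = 0 → root; P(5) = 0 → root; P(6) = 2.
Roots: {0, 2, 3, 4, 5}.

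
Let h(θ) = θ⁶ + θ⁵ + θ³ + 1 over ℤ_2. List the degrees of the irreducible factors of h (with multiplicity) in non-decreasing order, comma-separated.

Roots in ℤ_2: h(0) = 1; h(1) = 0 → root.
Linear factors from roots: (θ + 1).
Complete factorization: h(θ) = (θ + 1)^3·(θ³ + θ + 1).
Factor degrees with multiplicity: 1 + 1 + 1 + 3 = 6.

1, 1, 1, 3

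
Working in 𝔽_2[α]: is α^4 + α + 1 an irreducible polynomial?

Yes

Write m(α) = α^4 + α + 1.
Check for roots in 𝔽_2: m(0) = 1; m(1) = 1.
No roots, so no linear factors.
Monic irreducibles of degree 2 over GF(2): α^2 + α + 1.
None of them divide m (all give nonzero remainder).
No irreducible factor of degree ≤ 2 exists, so m is irreducible over GF(2).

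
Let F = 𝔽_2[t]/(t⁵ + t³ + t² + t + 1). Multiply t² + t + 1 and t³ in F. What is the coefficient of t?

Multiply in 𝔽_2[t]: (t² + t + 1)·(t³) = t⁵ + t⁴ + t³.
Reduce using t⁵ ≡ t³ + t² + t + 1 (mod t⁵ + t³ + t² + t + 1).
Reduced: t⁴ + t² + t + 1.

1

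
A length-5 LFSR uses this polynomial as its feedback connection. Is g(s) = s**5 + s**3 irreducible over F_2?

No

Check for roots in F_2: g(0) = 0 → root; g(1) = 0 → root.
g(0) = 0, so (s) divides g(s); g is reducible.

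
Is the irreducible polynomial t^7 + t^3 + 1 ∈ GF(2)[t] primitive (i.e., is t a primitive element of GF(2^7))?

Yes

Write f(t) = t^7 + t^3 + 1.
|GF(2^7)^×| = 2^7 − 1 = 127. Prime factorization: 127 = 127.
f is primitive ⇔ t has order 127 in GF(2)[t]/(f), i.e. t^(127/q) ≠ 1 for each prime q | 127.
t^(1) mod f = t.
None equal 1, so t has full order 127; f is primitive.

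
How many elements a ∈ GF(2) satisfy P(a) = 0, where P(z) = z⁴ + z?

Evaluate at each of the 2 elements of GF(2):
P(0) = 0 → root; P(1) = 0 → root.
Roots: {0, 1}.

2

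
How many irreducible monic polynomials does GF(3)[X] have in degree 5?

48

The number of monic irreducibles of degree 5 over GF(3) is (1/5)·Σ_{d∣5} μ(5/d) 3^d.
Divisors of 5: 1, 5; μ(5/d) for each: -1, 1.
Σ = − 3^1 + 3^5 = 240.
N = 240/5 = 48.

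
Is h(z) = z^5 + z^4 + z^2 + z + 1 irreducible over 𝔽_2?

Check for roots in 𝔽_2: h(0) = 1; h(1) = 1.
No roots, so no linear factors.
Monic irreducibles of degree 2 over GF(2): z^2 + z + 1.
None of them divide h (all give nonzero remainder).
No irreducible factor of degree ≤ 2 exists, so h is irreducible over GF(2).

Yes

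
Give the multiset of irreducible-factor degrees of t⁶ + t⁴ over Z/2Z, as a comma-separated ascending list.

1, 1, 1, 1, 1, 1

Write g(t) = t⁶ + t⁴.
Roots in Z/2Z: g(0) = 0 → root; g(1) = 0 → root.
Linear factors from roots: (t), (t + 1).
Complete factorization: g(t) = (t + 1)^2·(t)^4.
Factor degrees with multiplicity: 1 + 1 + 1 + 1 + 1 + 1 = 6.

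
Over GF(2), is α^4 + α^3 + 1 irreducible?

Write m(α) = α^4 + α^3 + 1.
Check for roots in GF(2): m(0) = 1; m(1) = 1.
No roots, so no linear factors.
Monic irreducibles of degree 2 over GF(2): α^2 + α + 1.
None of them divide m (all give nonzero remainder).
No irreducible factor of degree ≤ 2 exists, so m is irreducible over GF(2).

Yes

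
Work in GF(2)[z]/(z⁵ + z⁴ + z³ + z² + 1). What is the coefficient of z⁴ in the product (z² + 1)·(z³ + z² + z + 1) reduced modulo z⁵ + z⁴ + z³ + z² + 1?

0

Multiply in GF(2)[z]: (z² + 1)·(z³ + z² + z + 1) = z⁵ + z⁴ + z + 1.
Reduce using z⁵ ≡ z⁴ + z³ + z² + 1 (mod z⁵ + z⁴ + z³ + z² + 1).
Reduced: z³ + z² + z.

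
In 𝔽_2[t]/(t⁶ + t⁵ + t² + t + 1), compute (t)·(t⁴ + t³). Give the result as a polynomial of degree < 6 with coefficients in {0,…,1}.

t^5 + t^4

Multiply in 𝔽_2[t]: (t)·(t⁴ + t³) = t⁵ + t⁴.
Reduced: t⁵ + t⁴.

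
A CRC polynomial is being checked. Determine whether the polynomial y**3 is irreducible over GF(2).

No

Write m(y) = y**3.
Check for roots in GF(2): m(0) = 0 → root; m(1) = 1.
m(0) = 0, so (y) divides m(y); m is reducible.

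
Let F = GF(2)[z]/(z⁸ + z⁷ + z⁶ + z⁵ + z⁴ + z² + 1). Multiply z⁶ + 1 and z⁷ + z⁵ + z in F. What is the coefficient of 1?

1

Multiply in GF(2)[z]: (z⁶ + 1)·(z⁷ + z⁵ + z) = z¹³ + z¹¹ + z⁵ + z.
Reduce using z⁸ ≡ z⁷ + z⁶ + z⁵ + z⁴ + z² + 1 (mod z⁸ + z⁷ + z⁶ + z⁵ + z⁴ + z² + 1).
Reduced: z⁶ + z⁴ + z³ + z + 1.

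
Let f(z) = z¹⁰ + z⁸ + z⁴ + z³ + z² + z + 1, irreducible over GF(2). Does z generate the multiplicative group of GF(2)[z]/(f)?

No

|GF(2^10)^×| = 2^10 − 1 = 1023. Prime factorization: 1023 = 3·11·31.
f is primitive ⇔ z has order 1023 in GF(2)[z]/(f), i.e. z^(1023/q) ≠ 1 for each prime q | 1023.
z^(341) mod f = 1
z^(93) mod f = z⁹ + z⁸ + z⁷ + z⁶ + z⁵.
z^(33) mod f = z⁸ + z⁶ + z⁵ + z² + 1.
Since z^(341) = 1, the order of z divides 341 < 1023; not primitive.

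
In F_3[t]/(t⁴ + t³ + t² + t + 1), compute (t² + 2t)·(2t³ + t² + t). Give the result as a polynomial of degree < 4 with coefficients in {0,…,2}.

t^3 + t

Multiply in F_3[t]: (t² + 2t)·(2t³ + t² + t) = 2t⁵ + 2t⁴ + 2t².
Reduce using t⁴ ≡ 2t³ + 2t² + 2t + 2 (mod t⁴ + t³ + t² + t + 1).
Reduced: t³ + t.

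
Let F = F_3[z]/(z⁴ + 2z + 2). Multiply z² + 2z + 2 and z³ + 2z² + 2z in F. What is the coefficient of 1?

Multiply in F_3[z]: (z² + 2z + 2)·(z³ + 2z² + 2z) = z⁵ + z⁴ + 2z³ + 2z² + z.
Reduce using z⁴ ≡ z + 1 (mod z⁴ + 2z + 2).
Reduced: 2z³ + 1.

1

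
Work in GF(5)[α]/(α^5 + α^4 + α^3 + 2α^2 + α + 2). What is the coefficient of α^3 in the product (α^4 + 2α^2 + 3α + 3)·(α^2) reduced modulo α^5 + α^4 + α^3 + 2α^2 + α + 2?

Multiply in GF(5)[α]: (α^4 + 2α^2 + 3α + 3)·(α^2) = α^6 + 2α^4 + 3α^3 + 3α^2.
Reduce using α^5 ≡ 4α^4 + 4α^3 + 3α^2 + 4α + 3 (mod α^5 + α^4 + α^3 + 2α^2 + α + 2).
Reduced: 2α^4 + 2α^3 + 4α^2 + 4α + 2.

2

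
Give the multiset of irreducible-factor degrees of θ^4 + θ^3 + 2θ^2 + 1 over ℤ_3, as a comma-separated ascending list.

1, 3

Write g(θ) = θ^4 + θ^3 + 2θ^2 + 1.
Roots in ℤ_3: g(0) = 1; g(1) = 2; g(2) = 0 → root.
Linear factors from roots: (θ + 1).
Complete factorization: g(θ) = (θ + 1)·(θ^3 + 2θ + 1).
Factor degrees with multiplicity: 1 + 3 = 4.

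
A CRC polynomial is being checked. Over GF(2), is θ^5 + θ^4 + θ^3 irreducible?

Write P(θ) = θ^5 + θ^4 + θ^3.
Check for roots in GF(2): P(0) = 0 → root; P(1) = 1.
P(0) = 0, so (θ) divides P(θ); P is reducible.

No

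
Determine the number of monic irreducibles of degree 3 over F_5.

40

By the necklace-counting formula, N_5(3) = (1/3) Σ_{d|3} μ(3/d)·5^d.
Divisors of 3: 1, 3; μ(3/d) for each: -1, 1.
Σ = − 5^1 + 5^3 = 120.
N = 120/3 = 40.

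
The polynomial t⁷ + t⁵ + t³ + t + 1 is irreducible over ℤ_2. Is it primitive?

Write f(t) = t⁷ + t⁵ + t³ + t + 1.
|GF(2^7)^×| = 2^7 − 1 = 127. Prime factorization: 127 = 127.
f is primitive ⇔ t has order 127 in GF(2)[t]/(f), i.e. t^(127/q) ≠ 1 for each prime q | 127.
t^(1) mod f = t.
None equal 1, so t has full order 127; f is primitive.

Yes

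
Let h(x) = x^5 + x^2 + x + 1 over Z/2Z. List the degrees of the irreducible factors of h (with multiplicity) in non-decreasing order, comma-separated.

1, 1, 3

Roots in Z/2Z: h(0) = 1; h(1) = 0 → root.
Linear factors from roots: (x + 1).
Complete factorization: h(x) = (x + 1)^2·(x^3 + x + 1).
Factor degrees with multiplicity: 1 + 1 + 3 = 5.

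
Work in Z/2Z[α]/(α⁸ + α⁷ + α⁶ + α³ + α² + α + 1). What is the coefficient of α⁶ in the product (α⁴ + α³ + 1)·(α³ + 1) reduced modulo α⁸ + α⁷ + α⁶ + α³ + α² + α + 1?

Multiply in Z/2Z[α]: (α⁴ + α³ + 1)·(α³ + 1) = α⁷ + α⁶ + α⁴ + 1.
Reduced: α⁷ + α⁶ + α⁴ + 1.

1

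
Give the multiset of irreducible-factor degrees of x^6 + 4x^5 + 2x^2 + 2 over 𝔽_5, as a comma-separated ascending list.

Write f(x) = x^6 + 4x^5 + 2x^2 + 2.
Roots in 𝔽_5: f(0) = 2; f(1) = 4; f(2) = 2; f(3) = 1; f(4) = 1.
Complete factorization: f(x) = (x^3 + x^2 + 3x + 4)·(x^3 + 3x^2 + 4x + 3).
Factor degrees with multiplicity: 3 + 3 = 6.

3, 3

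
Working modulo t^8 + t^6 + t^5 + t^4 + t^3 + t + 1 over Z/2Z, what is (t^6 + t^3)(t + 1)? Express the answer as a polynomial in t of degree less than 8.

t^7 + t^6 + t^4 + t^3

Multiply in Z/2Z[t]: (t^6 + t^3)·(t + 1) = t^7 + t^6 + t^4 + t^3.
Reduced: t^7 + t^6 + t^4 + t^3.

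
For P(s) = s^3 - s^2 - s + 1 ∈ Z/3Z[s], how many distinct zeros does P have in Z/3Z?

Evaluate at each of the 3 elements of Z/3Z:
P(0) = 1; P(1) = 0 → root; P(2) = 0 → root.
Roots: {1, 2}.

2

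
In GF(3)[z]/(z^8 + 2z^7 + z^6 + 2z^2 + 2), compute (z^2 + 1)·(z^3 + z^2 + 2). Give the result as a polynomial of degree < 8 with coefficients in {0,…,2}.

z^5 + z^4 + z^3 + 2

Multiply in GF(3)[z]: (z^2 + 1)·(z^3 + z^2 + 2) = z^5 + z^4 + z^3 + 2.
Reduced: z^5 + z^4 + z^3 + 2.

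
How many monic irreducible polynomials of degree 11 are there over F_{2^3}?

x^(8^11) − x is the product of all monic irreducibles of degree dividing 11; Möbius inversion gives N = (1/11) Σ μ(11/d)·8^d.
Divisors of 11: 1, 11; μ(11/d) for each: -1, 1.
Σ = − 8^1 + 8^11 = 8589934584.
N = 8589934584/11 = 780903144.

780903144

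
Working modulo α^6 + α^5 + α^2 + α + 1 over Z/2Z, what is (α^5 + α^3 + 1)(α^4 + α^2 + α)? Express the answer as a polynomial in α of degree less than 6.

α^3 + α^2

Multiply in Z/2Z[α]: (α^5 + α^3 + 1)·(α^4 + α^2 + α) = α^9 + α^6 + α^5 + α^2 + α.
Reduce using α^6 ≡ α^5 + α^2 + α + 1 (mod α^6 + α^5 + α^2 + α + 1).
Reduced: α^3 + α^2.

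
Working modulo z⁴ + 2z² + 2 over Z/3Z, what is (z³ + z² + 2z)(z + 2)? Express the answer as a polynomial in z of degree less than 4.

Multiply in Z/3Z[z]: (z³ + z² + 2z)·(z + 2) = z⁴ + z² + z.
Reduce using z⁴ ≡ z² + 1 (mod z⁴ + 2z² + 2).
Reduced: 2z² + z + 1.

2z^2 + z + 1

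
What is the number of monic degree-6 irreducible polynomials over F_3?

Gauss's count: N_{3}(6) = (1/6) Σ_{d|6} μ(6/d)·3^d.
Divisors of 6: 1, 2, 3, 6; μ(6/d) for each: 1, -1, -1, 1.
Σ = 3^1 − 3^2 − 3^3 + 3^6 = 696.
N = 696/6 = 116.

116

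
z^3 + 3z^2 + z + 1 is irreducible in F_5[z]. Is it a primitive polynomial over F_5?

No

Write f(z) = z^3 + 3z^2 + z + 1.
|GF(5^3)^×| = 5^3 − 1 = 124. Prime factorization: 124 = 2^2·31.
f is primitive ⇔ z has order 124 in GF(5)[z]/(f), i.e. z^(124/q) ≠ 1 for each prime q | 124.
z^(62) mod f = 1
z^(4) mod f = 3z^2 + 2z + 3.
Since z^(62) = 1, the order of z divides 62 < 124; not primitive.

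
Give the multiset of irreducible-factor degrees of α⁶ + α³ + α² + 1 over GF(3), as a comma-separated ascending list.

Write h(α) = α⁶ + α³ + α² + 1.
Roots in GF(3): h(0) = 1; h(1) = 1; h(2) = 2.
Complete factorization: h(α) = (α⁶ + α³ + α² + 1).
Factor degrees with multiplicity: 6 = 6.

6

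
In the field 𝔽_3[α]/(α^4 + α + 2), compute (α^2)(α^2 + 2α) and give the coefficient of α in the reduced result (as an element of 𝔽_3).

Multiply in 𝔽_3[α]: (α^2)·(α^2 + 2α) = α^4 + 2α^3.
Reduce using α^4 ≡ 2α + 1 (mod α^4 + α + 2).
Reduced: 2α^3 + 2α + 1.

2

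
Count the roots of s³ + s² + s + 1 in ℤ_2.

1

Write g(s) = s³ + s² + s + 1.
Evaluate at each of the 2 elements of ℤ_2:
g(0) = 1; g(1) = 0 → root.
Roots: {1}.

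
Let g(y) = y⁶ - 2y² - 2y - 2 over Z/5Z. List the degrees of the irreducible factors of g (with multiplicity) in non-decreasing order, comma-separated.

1, 1, 1, 3

Roots in Z/5Z: g(0) = 3; g(1) = 0 → root; g(2) = 0 → root; g(3) = 3; g(4) = 4.
Linear factors from roots: (y - 1), (y - 2).
Complete factorization: g(y) = (y - 2)·(y - 1)^2·(y³ - y² + y + 1).
Factor degrees with multiplicity: 1 + 1 + 1 + 3 = 6.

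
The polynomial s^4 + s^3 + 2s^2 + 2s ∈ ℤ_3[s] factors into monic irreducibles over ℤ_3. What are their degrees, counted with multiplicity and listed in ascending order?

Write h(s) = s^4 + s^3 + 2s^2 + 2s.
Roots in ℤ_3: h(0) = 0 → root; h(1) = 0 → root; h(2) = 0 → root.
Linear factors from roots: (s), (s + 2), (s + 1).
Complete factorization: h(s) = (s)·(s + 2)·(s + 1)^2.
Factor degrees with multiplicity: 1 + 1 + 1 + 1 = 4.

1, 1, 1, 1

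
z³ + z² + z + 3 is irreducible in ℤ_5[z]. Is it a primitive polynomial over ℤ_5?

Yes

Write f(z) = z³ + z² + z + 3.
|GF(5^3)^×| = 5^3 − 1 = 124. Prime factorization: 124 = 2^2·31.
f is primitive ⇔ z has order 124 in GF(5)[z]/(f), i.e. z^(124/q) ≠ 1 for each prime q | 124.
z^(62) mod f = 4.
z^(4) mod f = 3z + 3.
None equal 1, so z has full order 124; f is primitive.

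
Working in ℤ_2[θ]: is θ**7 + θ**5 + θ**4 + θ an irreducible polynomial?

Write P(θ) = θ**7 + θ**5 + θ**4 + θ.
Check for roots in ℤ_2: P(0) = 0 → root; P(1) = 0 → root.
P(0) = 0, so (θ) divides P(θ); P is reducible.

No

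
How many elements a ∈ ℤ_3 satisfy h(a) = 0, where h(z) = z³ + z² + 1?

1

Evaluate at each of the 3 elements of ℤ_3:
h(0) = 1; h(1) = 0 → root; h(2) = 1.
Roots: {1}.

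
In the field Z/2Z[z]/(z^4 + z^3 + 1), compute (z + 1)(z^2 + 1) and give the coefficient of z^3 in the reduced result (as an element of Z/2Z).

1

Multiply in Z/2Z[z]: (z + 1)·(z^2 + 1) = z^3 + z^2 + z + 1.
Reduced: z^3 + z^2 + z + 1.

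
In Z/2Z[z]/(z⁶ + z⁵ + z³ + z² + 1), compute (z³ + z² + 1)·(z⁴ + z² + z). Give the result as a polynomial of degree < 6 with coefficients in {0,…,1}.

z^5 + z^2

Multiply in Z/2Z[z]: (z³ + z² + 1)·(z⁴ + z² + z) = z⁷ + z⁶ + z⁵ + z⁴ + z³ + z² + z.
Reduce using z⁶ ≡ z⁵ + z³ + z² + 1 (mod z⁶ + z⁵ + z³ + z² + 1).
Reduced: z⁵ + z².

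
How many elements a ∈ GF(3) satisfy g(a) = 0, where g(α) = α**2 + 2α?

2

Evaluate at each of the 3 elements of GF(3):
g(0) = 0 → root; g(1) = 0 → root; g(2) = 2.
Roots: {0, 1}.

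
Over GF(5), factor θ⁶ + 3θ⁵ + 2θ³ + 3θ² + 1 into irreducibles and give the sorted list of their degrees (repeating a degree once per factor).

Write g(θ) = θ⁶ + 3θ⁵ + 2θ³ + 3θ² + 1.
Roots in GF(5): g(0) = 1; g(1) = 0 → root; g(2) = 4; g(3) = 0 → root; g(4) = 0 → root.
Linear factors from roots: (θ + 4), (θ + 2), (θ + 1).
Complete factorization: g(θ) = (θ + 1)·(θ + 4)·(θ + 2)^2·(θ² + 4θ + 1).
Factor degrees with multiplicity: 1 + 1 + 1 + 1 + 2 = 6.

1, 1, 1, 1, 2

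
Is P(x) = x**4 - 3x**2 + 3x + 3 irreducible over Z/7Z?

Check for roots in Z/7Z: P(0) = 3; P(1) = 4; P(2) = 6; P(3) = 3; P(4) = 6; P(5) = 1; P(6) = 5.
No roots, so no linear factors.
Degree-2 irreducible divisors: test the 21 monic irreducibles of degree 2 over GF(7).
None of them divide P (all give nonzero remainder).
No irreducible factor of degree ≤ 2 exists, so P is irreducible over GF(7).

Yes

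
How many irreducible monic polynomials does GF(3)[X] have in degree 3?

x^(3^3) − x is the product of all monic irreducibles of degree dividing 3; Möbius inversion gives N = (1/3) Σ μ(3/d)·3^d.
Divisors of 3: 1, 3; μ(3/d) for each: -1, 1.
Σ = − 3^1 + 3^3 = 24.
N = 24/3 = 8.

8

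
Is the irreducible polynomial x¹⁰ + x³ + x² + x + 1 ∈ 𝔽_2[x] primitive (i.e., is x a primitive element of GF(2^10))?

Write f(x) = x¹⁰ + x³ + x² + x + 1.
|GF(2^10)^×| = 2^10 − 1 = 1023. Prime factorization: 1023 = 3·11·31.
f is primitive ⇔ x has order 1023 in GF(2)[x]/(f), i.e. x^(1023/q) ≠ 1 for each prime q | 1023.
x^(341) mod f = 1
x^(93) mod f = x⁷ + x⁶ + x⁵ + x⁴ + x².
x^(33) mod f = x⁵ + x⁴ + x³ + x.
Since x^(341) = 1, the order of x divides 341 < 1023; not primitive.

No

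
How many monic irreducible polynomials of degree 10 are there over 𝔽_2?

Gauss's count: N_{2}(10) = (1/10) Σ_{d|10} μ(10/d)·2^d.
Divisors of 10: 1, 2, 5, 10; μ(10/d) for each: 1, -1, -1, 1.
Σ = 2^1 − 2^2 − 2^5 + 2^10 = 990.
N = 990/10 = 99.

99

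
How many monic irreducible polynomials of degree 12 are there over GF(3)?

44220

By the necklace-counting formula, N_3(12) = (1/12) Σ_{d|12} μ(12/d)·3^d.
Divisors of 12: 1, 2, 3, 4, 6, 12; μ(12/d) for each: 0, 1, 0, -1, -1, 1.
Σ = 3^2 − 3^4 − 3^6 + 3^12 = 530640.
N = 530640/12 = 44220.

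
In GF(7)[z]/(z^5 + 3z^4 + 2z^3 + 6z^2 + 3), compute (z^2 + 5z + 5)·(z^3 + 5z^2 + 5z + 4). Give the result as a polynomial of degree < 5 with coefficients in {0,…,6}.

Multiply in GF(7)[z]: (z^2 + 5z + 5)·(z^3 + 5z^2 + 5z + 4) = z^5 + 3z^4 + 5z^2 + 3z + 6.
Reduce using z^5 ≡ 4z^4 + 5z^3 + z^2 + 4 (mod z^5 + 3z^4 + 2z^3 + 6z^2 + 3).
Reduced: 5z^3 + 6z^2 + 3z + 3.

5z^3 + 6z^2 + 3z + 3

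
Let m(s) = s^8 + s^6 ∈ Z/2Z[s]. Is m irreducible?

Check for roots in Z/2Z: m(0) = 0 → root; m(1) = 0 → root.
m(0) = 0, so (s) divides m(s); m is reducible.

No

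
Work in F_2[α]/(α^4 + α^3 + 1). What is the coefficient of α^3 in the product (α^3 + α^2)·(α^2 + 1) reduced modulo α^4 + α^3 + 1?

Multiply in F_2[α]: (α^3 + α^2)·(α^2 + 1) = α^5 + α^4 + α^3 + α^2.
Reduce using α^4 ≡ α^3 + 1 (mod α^4 + α^3 + 1).
Reduced: α^3 + α^2 + α.

1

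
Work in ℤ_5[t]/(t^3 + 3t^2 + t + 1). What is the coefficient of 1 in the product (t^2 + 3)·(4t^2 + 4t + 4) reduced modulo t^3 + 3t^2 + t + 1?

0

Multiply in ℤ_5[t]: (t^2 + 3)·(4t^2 + 4t + 4) = 4t^4 + 4t^3 + t^2 + 2t + 2.
Reduce using t^3 ≡ 2t^2 + 4t + 4 (mod t^3 + 3t^2 + t + 1).
Reduced: t^2 + t.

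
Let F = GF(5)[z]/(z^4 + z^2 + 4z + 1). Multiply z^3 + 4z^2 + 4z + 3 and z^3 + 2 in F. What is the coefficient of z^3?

2

Multiply in GF(5)[z]: (z^3 + 4z^2 + 4z + 3)·(z^3 + 2) = z^6 + 4z^5 + 4z^4 + 3z^2 + 3z + 1.
Reduce using z^4 ≡ 4z^2 + z + 4 (mod z^4 + z^2 + 4z + 1).
Reduced: 2z^3 + 3z^2 + 2z + 3.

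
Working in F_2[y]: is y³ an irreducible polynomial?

No

Write P(y) = y³.
Check for roots in F_2: P(0) = 0 → root; P(1) = 1.
P(0) = 0, so (y) divides P(y); P is reducible.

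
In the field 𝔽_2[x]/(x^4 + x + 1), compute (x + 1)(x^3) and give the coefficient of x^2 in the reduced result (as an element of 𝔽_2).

Multiply in 𝔽_2[x]: (x + 1)·(x^3) = x^4 + x^3.
Reduce using x^4 ≡ x + 1 (mod x^4 + x + 1).
Reduced: x^3 + x + 1.

0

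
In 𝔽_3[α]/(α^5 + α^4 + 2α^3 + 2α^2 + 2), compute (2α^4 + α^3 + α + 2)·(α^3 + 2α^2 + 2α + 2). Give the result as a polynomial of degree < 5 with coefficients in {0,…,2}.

Multiply in 𝔽_3[α]: (2α^4 + α^3 + α + 2)·(α^3 + 2α^2 + 2α + 2) = 2α^7 + 2α^6 + α^4 + 1.
Reduce using α^5 ≡ 2α^4 + α^3 + α^2 + 1 (mod α^5 + α^4 + 2α^3 + 2α^2 + 2).
Reduced: α^4 + 2α^3 + α^2.

α^4 + 2α^3 + α^2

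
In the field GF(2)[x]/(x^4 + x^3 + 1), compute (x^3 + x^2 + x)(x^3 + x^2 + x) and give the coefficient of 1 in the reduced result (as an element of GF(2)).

Multiply in GF(2)[x]: (x^3 + x^2 + x)·(x^3 + x^2 + x) = x^6 + x^4 + x^2.
Reduce using x^4 ≡ x^3 + 1 (mod x^4 + x^3 + 1).
Reduced: x.

0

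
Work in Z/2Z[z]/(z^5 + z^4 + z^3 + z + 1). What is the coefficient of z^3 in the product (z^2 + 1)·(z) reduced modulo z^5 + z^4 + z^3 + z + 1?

1

Multiply in Z/2Z[z]: (z^2 + 1)·(z) = z^3 + z.
Reduced: z^3 + z.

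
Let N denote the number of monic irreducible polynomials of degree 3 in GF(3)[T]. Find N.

8

x^(3^3) − x is the product of all monic irreducibles of degree dividing 3; Möbius inversion gives N = (1/3) Σ μ(3/d)·3^d.
Divisors of 3: 1, 3; μ(3/d) for each: -1, 1.
Σ = − 3^1 + 3^3 = 24.
N = 24/3 = 8.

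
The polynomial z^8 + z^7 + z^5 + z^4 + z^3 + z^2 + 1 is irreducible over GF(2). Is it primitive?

No

Write f(z) = z^8 + z^7 + z^5 + z^4 + z^3 + z^2 + 1.
|GF(2^8)^×| = 2^8 − 1 = 255. Prime factorization: 255 = 3·5·17.
f is primitive ⇔ z has order 255 in GF(2)[z]/(f), i.e. z^(255/q) ≠ 1 for each prime q | 255.
z^(85) mod f = 1
z^(51) mod f = z^7 + z^6 + z^2 + 1.
z^(15) mod f = z^7 + z^4 + z^2.
Since z^(85) = 1, the order of z divides 85 < 255; not primitive.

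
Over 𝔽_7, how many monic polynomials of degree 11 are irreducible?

x^(7^11) − x is the product of all monic irreducibles of degree dividing 11; Möbius inversion gives N = (1/11) Σ μ(11/d)·7^d.
Divisors of 11: 1, 11; μ(11/d) for each: -1, 1.
Σ = − 7^1 + 7^11 = 1977326736.
N = 1977326736/11 = 179756976.

179756976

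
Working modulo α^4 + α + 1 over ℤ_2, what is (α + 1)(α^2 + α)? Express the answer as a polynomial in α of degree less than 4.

α^3 + α

Multiply in ℤ_2[α]: (α + 1)·(α^2 + α) = α^3 + α.
Reduced: α^3 + α.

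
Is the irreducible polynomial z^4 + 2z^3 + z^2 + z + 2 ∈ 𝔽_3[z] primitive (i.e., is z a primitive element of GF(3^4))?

Write f(z) = z^4 + 2z^3 + z^2 + z + 2.
|GF(3^4)^×| = 3^4 − 1 = 80. Prime factorization: 80 = 2^4·5.
f is primitive ⇔ z has order 80 in GF(3)[z]/(f), i.e. z^(80/q) ≠ 1 for each prime q | 80.
z^(40) mod f = 2.
z^(16) mod f = z^3 + 1.
None equal 1, so z has full order 80; f is primitive.

Yes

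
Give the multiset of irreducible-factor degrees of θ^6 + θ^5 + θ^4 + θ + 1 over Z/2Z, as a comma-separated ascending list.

Write h(θ) = θ^6 + θ^5 + θ^4 + θ + 1.
Roots in Z/2Z: h(0) = 1; h(1) = 1.
Complete factorization: h(θ) = (θ^6 + θ^5 + θ^4 + θ + 1).
Factor degrees with multiplicity: 6 = 6.

6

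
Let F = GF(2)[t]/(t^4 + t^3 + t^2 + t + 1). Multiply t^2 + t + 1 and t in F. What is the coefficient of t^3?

1

Multiply in GF(2)[t]: (t^2 + t + 1)·(t) = t^3 + t^2 + t.
Reduced: t^3 + t^2 + t.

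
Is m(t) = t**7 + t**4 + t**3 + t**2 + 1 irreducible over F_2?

Check for roots in F_2: m(0) = 1; m(1) = 1.
No roots, so no linear factors.
Monic irreducibles of degree 2 over GF(2): t**2 + t + 1.
None of them divide m (all give nonzero remainder).
Monic irreducibles of degree 3 over GF(2): t**3 + t + 1, t**3 + t**2 + 1.
None of them divide m (all give nonzero remainder).
No irreducible factor of degree ≤ 3 exists, so m is irreducible over GF(2).

Yes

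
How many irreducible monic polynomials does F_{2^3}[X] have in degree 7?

The number of monic irreducibles of degree 7 over GF(8) is (1/7)·Σ_{d∣7} μ(7/d) 8^d.
Divisors of 7: 1, 7; μ(7/d) for each: -1, 1.
Σ = − 8^1 + 8^7 = 2097144.
N = 2097144/7 = 299592.

299592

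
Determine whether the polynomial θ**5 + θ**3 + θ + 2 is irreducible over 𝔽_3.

Write P(θ) = θ**5 + θ**3 + θ + 2.
Check for roots in 𝔽_3: P(0) = 2; P(1) = 2; P(2) = 2.
No roots, so no linear factors.
Monic irreducibles of degree 2 over GF(3): θ**2 + 1, θ**2 + θ + 2, θ**2 + 2θ + 2.
None of them divide P (all give nonzero remainder).
No irreducible factor of degree ≤ 2 exists, so P is irreducible over GF(3).

Yes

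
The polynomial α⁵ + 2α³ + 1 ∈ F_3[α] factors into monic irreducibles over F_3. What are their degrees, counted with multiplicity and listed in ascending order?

2, 3

Write h(α) = α⁵ + 2α³ + 1.
Roots in F_3: h(0) = 1; h(1) = 1; h(2) = 1.
Complete factorization: h(α) = (α² + 2α + 2)·(α³ + α² + α + 2).
Factor degrees with multiplicity: 2 + 3 = 5.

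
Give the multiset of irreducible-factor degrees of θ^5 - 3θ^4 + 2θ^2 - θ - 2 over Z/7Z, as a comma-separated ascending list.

2, 3

Write g(θ) = θ^5 - 3θ^4 + 2θ^2 - θ - 2.
Complete factorization: g(θ) = (θ^2 + 1)·(θ^3 - 3θ^2 - θ - 2).
Factor degrees with multiplicity: 2 + 3 = 5.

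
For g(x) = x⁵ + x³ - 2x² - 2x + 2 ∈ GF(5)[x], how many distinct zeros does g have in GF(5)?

Evaluate at each of the 5 elements of GF(5):
g(0) = 2; g(1) = 0 → root; g(2) = 0 → root; g(3) = 3; g(4) = 0 → root.
Roots: {1, 2, 4}.

3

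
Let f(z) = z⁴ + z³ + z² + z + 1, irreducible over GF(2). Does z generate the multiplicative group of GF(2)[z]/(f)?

|GF(2^4)^×| = 2^4 − 1 = 15. Prime factorization: 15 = 3·5.
f is primitive ⇔ z has order 15 in GF(2)[z]/(f), i.e. z^(15/q) ≠ 1 for each prime q | 15.
z^(5) mod f = 1
z^(3) mod f = z³.
Since z^(5) = 1, the order of z divides 5 < 15; not primitive.

No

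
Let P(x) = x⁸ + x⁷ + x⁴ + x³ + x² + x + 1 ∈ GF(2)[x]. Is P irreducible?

Check for roots in GF(2): P(0) = 1; P(1) = 1.
No roots, so no linear factors.
Monic irreducibles of degree 2 over GF(2): x² + x + 1.
None of them divide P (all give nonzero remainder).
Monic irreducibles of degree 3 over GF(2): x³ + x + 1, x³ + x² + 1.
None of them divide P (all give nonzero remainder).
Monic irreducibles of degree 4 over GF(2): x⁴ + x + 1, x⁴ + x³ + 1, x⁴ + x³ + x² + x + 1.
None of them divide P (all give nonzero remainder).
No irreducible factor of degree ≤ 4 exists, so P is irreducible over GF(2).

Yes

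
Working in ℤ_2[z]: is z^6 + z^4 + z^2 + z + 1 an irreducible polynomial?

Yes

Write P(z) = z^6 + z^4 + z^2 + z + 1.
Check for roots in ℤ_2: P(0) = 1; P(1) = 1.
No roots, so no linear factors.
Monic irreducibles of degree 2 over GF(2): z^2 + z + 1.
None of them divide P (all give nonzero remainder).
Monic irreducibles of degree 3 over GF(2): z^3 + z + 1, z^3 + z^2 + 1.
None of them divide P (all give nonzero remainder).
No irreducible factor of degree ≤ 3 exists, so P is irreducible over GF(2).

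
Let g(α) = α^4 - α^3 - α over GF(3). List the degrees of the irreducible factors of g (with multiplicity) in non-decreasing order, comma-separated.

1, 1, 2

Roots in GF(3): g(0) = 0 → root; g(1) = 2; g(2) = 0 → root.
Linear factors from roots: (α), (α + 1).
Complete factorization: g(α) = (α)·(α + 1)·(α^2 + α - 1).
Factor degrees with multiplicity: 1 + 1 + 2 = 4.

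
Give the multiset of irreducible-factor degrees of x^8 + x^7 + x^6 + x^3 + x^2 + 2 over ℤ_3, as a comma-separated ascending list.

Write f(x) = x^8 + x^7 + x^6 + x^3 + x^2 + 2.
Roots in ℤ_3: f(0) = 2; f(1) = 1; f(2) = 0 → root.
Linear factors from roots: (x + 1).
Complete factorization: f(x) = (x + 1)^2·(x^2 + x + 2)·(x^2 + 2x + 2)^2.
Factor degrees with multiplicity: 1 + 1 + 2 + 2 + 2 = 8.

1, 1, 2, 2, 2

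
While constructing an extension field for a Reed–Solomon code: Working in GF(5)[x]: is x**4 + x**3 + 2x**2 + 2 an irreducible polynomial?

Write h(x) = x**4 + x**3 + 2x**2 + 2.
Check for roots in GF(5): h(0) = 2; h(1) = 1; h(2) = 4; h(3) = 3; h(4) = 4.
No roots, so no linear factors.
Degree-2 irreducible divisors: test the 10 monic irreducibles of degree 2 over GF(5).
None of them divide h (all give nonzero remainder).
No irreducible factor of degree ≤ 2 exists, so h is irreducible over GF(5).

Yes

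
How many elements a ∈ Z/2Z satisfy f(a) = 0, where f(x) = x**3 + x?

2

Evaluate at each of the 2 elements of Z/2Z:
f(0) = 0 → root; f(1) = 0 → root.
Roots: {0, 1}.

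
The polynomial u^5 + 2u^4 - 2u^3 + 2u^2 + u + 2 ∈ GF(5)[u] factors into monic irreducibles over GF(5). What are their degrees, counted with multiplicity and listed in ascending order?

Write g(u) = u^5 + 2u^4 - 2u^3 + 2u^2 + u + 2.
Roots in GF(5): g(0) = 2; g(1) = 1; g(2) = 0 → root; g(3) = 4; g(4) = 1.
Linear factors from roots: (u - 2).
Complete factorization: g(u) = (u - 2)·(u^4 - u^3 + u^2 - u - 1).
Factor degrees with multiplicity: 1 + 4 = 5.

1, 4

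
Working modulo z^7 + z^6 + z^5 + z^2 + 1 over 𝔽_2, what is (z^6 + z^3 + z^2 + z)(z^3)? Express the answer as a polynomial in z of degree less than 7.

Multiply in 𝔽_2[z]: (z^6 + z^3 + z^2 + z)·(z^3) = z^9 + z^6 + z^5 + z^4.
Reduce using z^7 ≡ z^6 + z^5 + z^2 + 1 (mod z^7 + z^6 + z^5 + z^2 + 1).
Reduced: z^5 + z^3 + z^2 + z.

z^5 + z^3 + z^2 + z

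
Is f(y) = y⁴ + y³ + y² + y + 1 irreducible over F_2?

Check for roots in F_2: f(0) = 1; f(1) = 1.
No roots, so no linear factors.
Monic irreducibles of degree 2 over GF(2): y² + y + 1.
None of them divide f (all give nonzero remainder).
No irreducible factor of degree ≤ 2 exists, so f is irreducible over GF(2).

Yes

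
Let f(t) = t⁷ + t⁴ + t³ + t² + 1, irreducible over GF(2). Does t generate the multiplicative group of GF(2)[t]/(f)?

|GF(2^7)^×| = 2^7 − 1 = 127. Prime factorization: 127 = 127.
f is primitive ⇔ t has order 127 in GF(2)[t]/(f), i.e. t^(127/q) ≠ 1 for each prime q | 127.
t^(1) mod f = t.
None equal 1, so t has full order 127; f is primitive.

Yes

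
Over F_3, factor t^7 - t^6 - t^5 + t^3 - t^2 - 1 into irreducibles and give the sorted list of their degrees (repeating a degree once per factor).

Write h(t) = t^7 - t^6 - t^5 + t^3 - t^2 - 1.
Roots in F_3: h(0) = 2; h(1) = 1; h(2) = 2.
Complete factorization: h(t) = (t^7 - t^6 - t^5 + t^3 - t^2 - 1).
Factor degrees with multiplicity: 7 = 7.

7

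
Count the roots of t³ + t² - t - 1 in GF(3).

Write f(t) = t³ + t² - t - 1.
Evaluate at each of the 3 elements of GF(3):
f(0) = 2; f(1) = 0 → root; f(2) = 0 → root.
Roots: {1, 2}.

2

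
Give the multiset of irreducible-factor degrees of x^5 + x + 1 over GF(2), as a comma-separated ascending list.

2, 3

Write g(x) = x^5 + x + 1.
Roots in GF(2): g(0) = 1; g(1) = 1.
Complete factorization: g(x) = (x^2 + x + 1)·(x^3 + x^2 + 1).
Factor degrees with multiplicity: 2 + 3 = 5.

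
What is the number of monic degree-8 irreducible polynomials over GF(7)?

720300

By the necklace-counting formula, N_7(8) = (1/8) Σ_{d|8} μ(8/d)·7^d.
Divisors of 8: 1, 2, 4, 8; μ(8/d) for each: 0, 0, -1, 1.
Σ = − 7^4 + 7^8 = 5762400.
N = 5762400/8 = 720300.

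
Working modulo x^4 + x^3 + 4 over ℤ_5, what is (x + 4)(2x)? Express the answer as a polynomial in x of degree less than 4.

2x^2 + 3x

Multiply in ℤ_5[x]: (x + 4)·(2x) = 2x^2 + 3x.
Reduced: 2x^2 + 3x.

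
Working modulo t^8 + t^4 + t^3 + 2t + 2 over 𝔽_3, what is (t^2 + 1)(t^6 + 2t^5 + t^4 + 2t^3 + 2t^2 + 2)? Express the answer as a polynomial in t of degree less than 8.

Multiply in 𝔽_3[t]: (t^2 + 1)·(t^6 + 2t^5 + t^4 + 2t^3 + 2t^2 + 2) = t^8 + 2t^7 + 2t^6 + t^5 + 2t^3 + t^2 + 2.
Reduce using t^8 ≡ 2t^4 + 2t^3 + t + 1 (mod t^8 + t^4 + t^3 + 2t + 2).
Reduced: 2t^7 + 2t^6 + t^5 + 2t^4 + t^3 + t^2 + t.

2t^7 + 2t^6 + t^5 + 2t^4 + t^3 + t^2 + t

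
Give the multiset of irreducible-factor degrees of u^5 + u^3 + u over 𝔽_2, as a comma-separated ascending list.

1, 2, 2

Write f(u) = u^5 + u^3 + u.
Roots in 𝔽_2: f(0) = 0 → root; f(1) = 1.
Linear factors from roots: (u).
Complete factorization: f(u) = (u)·(u^2 + u + 1)^2.
Factor degrees with multiplicity: 1 + 2 + 2 = 5.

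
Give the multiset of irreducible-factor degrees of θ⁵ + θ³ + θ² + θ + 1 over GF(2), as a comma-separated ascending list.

5

Write f(θ) = θ⁵ + θ³ + θ² + θ + 1.
Roots in GF(2): f(0) = 1; f(1) = 1.
Complete factorization: f(θ) = (θ⁵ + θ³ + θ² + θ + 1).
Factor degrees with multiplicity: 5 = 5.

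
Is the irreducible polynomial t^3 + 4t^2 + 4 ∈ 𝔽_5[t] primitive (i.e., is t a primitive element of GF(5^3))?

Write f(t) = t^3 + 4t^2 + 4.
|GF(5^3)^×| = 5^3 − 1 = 124. Prime factorization: 124 = 2^2·31.
f is primitive ⇔ t has order 124 in GF(5)[t]/(f), i.e. t^(124/q) ≠ 1 for each prime q | 124.
t^(62) mod f = 1
t^(4) mod f = t^2 + t + 1.
Since t^(62) = 1, the order of t divides 62 < 124; not primitive.

No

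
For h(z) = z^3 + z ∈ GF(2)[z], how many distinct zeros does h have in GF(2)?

2

Evaluate at each of the 2 elements of GF(2):
h(0) = 0 → root; h(1) = 0 → root.
Roots: {0, 1}.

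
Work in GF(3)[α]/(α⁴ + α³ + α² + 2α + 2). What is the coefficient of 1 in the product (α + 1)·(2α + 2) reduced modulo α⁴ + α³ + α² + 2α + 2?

Multiply in GF(3)[α]: (α + 1)·(2α + 2) = 2α² + α + 2.
Reduced: 2α² + α + 2.

2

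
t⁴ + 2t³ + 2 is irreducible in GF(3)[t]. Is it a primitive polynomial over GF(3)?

Write f(t) = t⁴ + 2t³ + 2.
|GF(3^4)^×| = 3^4 − 1 = 80. Prime factorization: 80 = 2^4·5.
f is primitive ⇔ t has order 80 in GF(3)[t]/(f), i.e. t^(80/q) ≠ 1 for each prime q | 80.
t^(40) mod f = 2.
t^(16) mod f = 2t² + t + 2.
None equal 1, so t has full order 80; f is primitive.

Yes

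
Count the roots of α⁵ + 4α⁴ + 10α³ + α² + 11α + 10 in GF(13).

0

Write g(α) = α⁵ + 4α⁴ + 10α³ + α² + 11α + 10.
Evaluate at each of the 13 elements of GF(13):
g(0) = 10; g(1) = 11; g(2) = 4; g(3) = 5; g(4) = 2; g(5) = 10; g(6) = 9; g(7) = 12; g(8) = 3; g(9) = 5; g(10) = 5; g(11) = 9; g(12) = 6.
No element is a root.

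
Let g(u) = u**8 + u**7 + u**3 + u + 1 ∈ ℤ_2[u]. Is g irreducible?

Yes

Check for roots in ℤ_2: g(0) = 1; g(1) = 1.
No roots, so no linear factors.
Monic irreducibles of degree 2 over GF(2): u**2 + u + 1.
None of them divide g (all give nonzero remainder).
Monic irreducibles of degree 3 over GF(2): u**3 + u + 1, u**3 + u**2 + 1.
None of them divide g (all give nonzero remainder).
Monic irreducibles of degree 4 over GF(2): u**4 + u + 1, u**4 + u**3 + 1, u**4 + u**3 + u**2 + u + 1.
None of them divide g (all give nonzero remainder).
No irreducible factor of degree ≤ 4 exists, so g is irreducible over GF(2).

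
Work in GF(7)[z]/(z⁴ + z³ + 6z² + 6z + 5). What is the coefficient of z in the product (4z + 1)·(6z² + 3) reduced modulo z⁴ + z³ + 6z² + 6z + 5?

5

Multiply in GF(7)[z]: (4z + 1)·(6z² + 3) = 3z³ + 6z² + 5z + 3.
Reduced: 3z³ + 6z² + 5z + 3.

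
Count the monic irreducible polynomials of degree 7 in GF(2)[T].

18

x^(2^7) − x is the product of all monic irreducibles of degree dividing 7; Möbius inversion gives N = (1/7) Σ μ(7/d)·2^d.
Divisors of 7: 1, 7; μ(7/d) for each: -1, 1.
Σ = − 2^1 + 2^7 = 126.
N = 126/7 = 18.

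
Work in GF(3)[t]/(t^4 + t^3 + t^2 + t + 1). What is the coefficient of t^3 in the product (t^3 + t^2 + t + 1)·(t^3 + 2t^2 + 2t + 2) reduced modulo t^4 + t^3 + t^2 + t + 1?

Multiply in GF(3)[t]: (t^3 + t^2 + t + 1)·(t^3 + 2t^2 + 2t + 2) = t^6 + 2t^4 + t^3 + t + 2.
Reduce using t^4 ≡ 2t^3 + 2t^2 + 2t + 2 (mod t^4 + t^3 + t^2 + t + 1).
Reduced: 2t^3 + t^2.

2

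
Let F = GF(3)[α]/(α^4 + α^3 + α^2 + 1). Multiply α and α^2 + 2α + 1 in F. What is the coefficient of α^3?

Multiply in GF(3)[α]: (α)·(α^2 + 2α + 1) = α^3 + 2α^2 + α.
Reduced: α^3 + 2α^2 + α.

1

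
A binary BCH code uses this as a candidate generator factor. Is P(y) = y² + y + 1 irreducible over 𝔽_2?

Check for roots in 𝔽_2: P(0) = 1; P(1) = 1.
No roots. A degree-2 polynomial over a field with no linear factor is irreducible.

Yes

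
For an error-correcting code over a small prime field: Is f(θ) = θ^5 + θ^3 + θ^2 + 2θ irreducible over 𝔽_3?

Check for roots in 𝔽_3: f(0) = 0 → root; f(1) = 2; f(2) = 0 → root.
f(0) = 0, so (θ) divides f(θ); f is reducible.

No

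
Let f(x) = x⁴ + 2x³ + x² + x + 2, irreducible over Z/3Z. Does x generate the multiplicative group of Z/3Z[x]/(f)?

Yes

|GF(3^4)^×| = 3^4 − 1 = 80. Prime factorization: 80 = 2^4·5.
f is primitive ⇔ x has order 80 in GF(3)[x]/(f), i.e. x^(80/q) ≠ 1 for each prime q | 80.
x^(40) mod f = 2.
x^(16) mod f = x³ + 1.
None equal 1, so x has full order 80; f is primitive.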